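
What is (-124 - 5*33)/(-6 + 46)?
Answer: -289/40 ≈ -7.2250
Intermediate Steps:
(-124 - 5*33)/(-6 + 46) = (-124 - 165)/40 = -289*1/40 = -289/40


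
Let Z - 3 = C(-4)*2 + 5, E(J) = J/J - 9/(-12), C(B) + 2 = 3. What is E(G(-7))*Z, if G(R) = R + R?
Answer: 35/2 ≈ 17.500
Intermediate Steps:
G(R) = 2*R
C(B) = 1 (C(B) = -2 + 3 = 1)
E(J) = 7/4 (E(J) = 1 - 9*(-1/12) = 1 + ¾ = 7/4)
Z = 10 (Z = 3 + (1*2 + 5) = 3 + (2 + 5) = 3 + 7 = 10)
E(G(-7))*Z = (7/4)*10 = 35/2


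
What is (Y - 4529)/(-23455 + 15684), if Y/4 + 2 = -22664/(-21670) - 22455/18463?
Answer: 1819133779/3115355045 ≈ 0.58393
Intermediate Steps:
Y = -3480324/400895 (Y = -8 + 4*(-22664/(-21670) - 22455/18463) = -8 + 4*(-22664*(-1/21670) - 22455*1/18463) = -8 + 4*(11332/10835 - 45/37) = -8 + 4*(-68291/400895) = -8 - 273164/400895 = -3480324/400895 ≈ -8.6814)
(Y - 4529)/(-23455 + 15684) = (-3480324/400895 - 4529)/(-23455 + 15684) = -1819133779/400895/(-7771) = -1819133779/400895*(-1/7771) = 1819133779/3115355045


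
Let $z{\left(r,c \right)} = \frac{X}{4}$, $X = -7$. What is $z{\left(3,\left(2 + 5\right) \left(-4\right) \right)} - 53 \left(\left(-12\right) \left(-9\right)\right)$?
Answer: $- \frac{22903}{4} \approx -5725.8$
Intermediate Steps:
$z{\left(r,c \right)} = - \frac{7}{4}$
$z{\left(3,\left(2 + 5\right) \left(-4\right) \right)} - 53 \left(\left(-12\right) \left(-9\right)\right) = - \frac{7}{4} - 53 \left(\left(-12\right) \left(-9\right)\right) = - \frac{7}{4} - 5724 = - \frac{22903}{4}$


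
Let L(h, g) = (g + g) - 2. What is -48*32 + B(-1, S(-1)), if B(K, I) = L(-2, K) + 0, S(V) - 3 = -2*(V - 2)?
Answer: -1540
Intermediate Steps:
L(h, g) = -2 + 2*g (L(h, g) = 2*g - 2 = -2 + 2*g)
S(V) = 7 - 2*V (S(V) = 3 - 2*(V - 2) = 3 - 2*(-2 + V) = 3 + (4 - 2*V) = 7 - 2*V)
B(K, I) = -2 + 2*K (B(K, I) = (-2 + 2*K) + 0 = -2 + 2*K)
-48*32 + B(-1, S(-1)) = -48*32 + (-2 + 2*(-1)) = -1536 + (-2 - 2) = -1536 - 4 = -1540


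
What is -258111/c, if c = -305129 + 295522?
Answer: 258111/9607 ≈ 26.867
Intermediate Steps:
c = -9607
-258111/c = -258111/(-9607) = -258111*(-1/9607) = 258111/9607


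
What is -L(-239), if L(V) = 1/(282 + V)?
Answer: -1/43 ≈ -0.023256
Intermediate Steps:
-L(-239) = -1/(282 - 239) = -1/43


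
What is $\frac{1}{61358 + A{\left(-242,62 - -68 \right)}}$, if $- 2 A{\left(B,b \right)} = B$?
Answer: $\frac{1}{61479} \approx 1.6266 \cdot 10^{-5}$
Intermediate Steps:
$A{\left(B,b \right)} = - \frac{B}{2}$
$\frac{1}{61358 + A{\left(-242,62 - -68 \right)}} = \frac{1}{61358 - -121} = \frac{1}{61358 + 121} = \frac{1}{61479}$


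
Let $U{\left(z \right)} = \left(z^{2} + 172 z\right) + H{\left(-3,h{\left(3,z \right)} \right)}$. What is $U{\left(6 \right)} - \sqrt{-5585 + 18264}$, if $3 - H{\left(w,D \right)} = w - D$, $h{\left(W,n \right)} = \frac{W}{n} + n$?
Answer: $\frac{2161}{2} - \sqrt{12679} \approx 967.9$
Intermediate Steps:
$h{\left(W,n \right)} = n + \frac{W}{n}$ ($h{\left(W,n \right)} = \frac{W}{n} + n = n + \frac{W}{n}$)
$H{\left(w,D \right)} = 3 + D - w$ ($H{\left(w,D \right)} = 3 - \left(w - D\right) = 3 + \left(D - w\right) = 3 + D - w$)
$U{\left(z \right)} = 6 + z^{2} + \frac{3}{z} + 173 z$ ($U{\left(z \right)} = \left(z^{2} + 172 z\right) + \left(3 + \left(z + \frac{3}{z}\right) - -3\right) = \left(z^{2} + 172 z\right) + \left(3 + \left(z + \frac{3}{z}\right) + 3\right) = \left(z^{2} + 172 z\right) + \left(6 + z + \frac{3}{z}\right) = 6 + z^{2} + \frac{3}{z} + 173 z$)
$U{\left(6 \right)} - \sqrt{-5585 + 18264} = \left(6 + 6^{2} + \frac{3}{6} + 173 \cdot 6\right) - \sqrt{-5585 + 18264} = \left(6 + 36 + 3 \cdot \frac{1}{6} + 1038\right) - \sqrt{12679} = \left(6 + 36 + \frac{1}{2} + 1038\right) - \sqrt{12679} = \frac{2161}{2} - \sqrt{12679}$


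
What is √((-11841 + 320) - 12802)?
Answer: I*√24323 ≈ 155.96*I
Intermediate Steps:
√((-11841 + 320) - 12802) = √(-11521 - 12802) = √(-24323) = I*√24323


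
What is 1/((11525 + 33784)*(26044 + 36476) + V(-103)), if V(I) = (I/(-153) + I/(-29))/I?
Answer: 4437/12568772782978 ≈ 3.5302e-10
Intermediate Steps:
V(I) = -182/4437 (V(I) = (I*(-1/153) + I*(-1/29))/I = (-I/153 - I/29)/I = (-182*I/4437)/I = -182/4437)
1/((11525 + 33784)*(26044 + 36476) + V(-103)) = 1/((11525 + 33784)*(26044 + 36476) - 182/4437) = 1/(45309*62520 - 182/4437) = 1/(2832718680 - 182/4437) = 1/(12568772782978/4437) = 4437/12568772782978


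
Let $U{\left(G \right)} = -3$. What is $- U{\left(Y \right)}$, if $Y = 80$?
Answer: $3$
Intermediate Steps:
$- U{\left(Y \right)} = \left(-1\right) \left(-3\right) = 3$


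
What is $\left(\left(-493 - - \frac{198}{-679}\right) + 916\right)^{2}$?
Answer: $\frac{82379906361}{461041} \approx 1.7868 \cdot 10^{5}$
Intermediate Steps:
$\left(\left(-493 - - \frac{198}{-679}\right) + 916\right)^{2} = \left(\left(-493 - \left(-198\right) \left(- \frac{1}{679}\right)\right) + 916\right)^{2} = \left(\left(-493 - \frac{198}{679}\right) + 916\right)^{2} = \left(- \frac{334945}{679} + 916\right)^{2} = \left(\frac{287019}{679}\right)^{2} = \frac{82379906361}{461041}$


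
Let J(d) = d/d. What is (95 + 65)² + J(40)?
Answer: 25601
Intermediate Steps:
J(d) = 1
(95 + 65)² + J(40) = (95 + 65)² + 1 = 160² + 1 = 25600 + 1 = 25601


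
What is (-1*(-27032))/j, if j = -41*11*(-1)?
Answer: 27032/451 ≈ 59.938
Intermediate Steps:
j = 451 (j = -451*(-1) = 451)
(-1*(-27032))/j = -1*(-27032)/451 = 27032*(1/451) = 27032/451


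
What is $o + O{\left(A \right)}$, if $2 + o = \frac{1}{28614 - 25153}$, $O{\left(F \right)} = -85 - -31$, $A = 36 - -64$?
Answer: $- \frac{193815}{3461} \approx -56.0$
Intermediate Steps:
$A = 100$ ($A = 36 + 64 = 100$)
$O{\left(F \right)} = -54$ ($O{\left(F \right)} = -85 + 31 = -54$)
$o = - \frac{6921}{3461}$ ($o = -2 + \frac{1}{28614 - 25153} = -2 + \frac{1}{3461} = - \frac{6921}{3461} \approx -1.9997$)
$o + O{\left(A \right)} = - \frac{6921}{3461} - 54 = - \frac{193815}{3461}$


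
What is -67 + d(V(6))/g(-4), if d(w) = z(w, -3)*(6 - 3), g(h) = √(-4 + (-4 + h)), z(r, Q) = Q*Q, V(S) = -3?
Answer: -67 - 9*I*√3/2 ≈ -67.0 - 7.7942*I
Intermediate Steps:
z(r, Q) = Q²
g(h) = √(-8 + h)
d(w) = 27 (d(w) = (-3)²*(6 - 3) = 9*3 = 27)
-67 + d(V(6))/g(-4) = -67 + 27/√(-8 - 4) = -67 + 27/√(-12) = -67 + 27/(2*I*√3) = -67 - I*√3/6*27 = -67 - 9*I*√3/2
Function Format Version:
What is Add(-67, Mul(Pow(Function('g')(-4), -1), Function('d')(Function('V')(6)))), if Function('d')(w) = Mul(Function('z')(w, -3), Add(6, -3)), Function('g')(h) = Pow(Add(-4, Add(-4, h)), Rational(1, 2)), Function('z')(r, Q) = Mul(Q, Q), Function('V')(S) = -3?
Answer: Add(-67, Mul(Rational(-9, 2), I, Pow(3, Rational(1, 2)))) ≈ Add(-67.000, Mul(-7.7942, I))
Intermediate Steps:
Function('z')(r, Q) = Pow(Q, 2)
Function('g')(h) = Pow(Add(-8, h), Rational(1, 2))
Function('d')(w) = 27 (Function('d')(w) = Mul(Pow(-3, 2), Add(6, -3)) = Mul(9, 3) = 27)
Add(-67, Mul(Pow(Function('g')(-4), -1), Function('d')(Function('V')(6)))) = Add(-67, Mul(Pow(Pow(Add(-8, -4), Rational(1, 2)), -1), 27)) = Add(-67, Mul(Pow(Pow(-12, Rational(1, 2)), -1), 27)) = Add(-67, Mul(Pow(Mul(2, I, Pow(3, Rational(1, 2))), -1), 27)) = Add(-67, Mul(Mul(Rational(-1, 6), I, Pow(3, Rational(1, 2))), 27)) = Add(-67, Mul(Rational(-9, 2), I, Pow(3, Rational(1, 2))))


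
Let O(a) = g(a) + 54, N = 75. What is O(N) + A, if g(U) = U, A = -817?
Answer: -688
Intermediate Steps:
O(a) = 54 + a (O(a) = a + 54 = 54 + a)
O(N) + A = (54 + 75) - 817 = 129 - 817 = -688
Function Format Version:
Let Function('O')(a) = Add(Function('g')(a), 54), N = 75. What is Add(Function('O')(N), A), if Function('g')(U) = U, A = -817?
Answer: -688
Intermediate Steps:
Function('O')(a) = Add(54, a) (Function('O')(a) = Add(a, 54) = Add(54, a))
Add(Function('O')(N), A) = Add(Add(54, 75), -817) = Add(129, -817) = -688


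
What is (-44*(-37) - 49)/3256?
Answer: 1579/3256 ≈ 0.48495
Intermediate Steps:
(-44*(-37) - 49)/3256 = (1628 - 49)*(1/3256) = 1579*(1/3256) = 1579/3256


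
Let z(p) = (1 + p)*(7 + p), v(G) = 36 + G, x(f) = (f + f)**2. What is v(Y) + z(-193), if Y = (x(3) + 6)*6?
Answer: 36000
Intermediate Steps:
x(f) = 4*f**2 (x(f) = (2*f)**2 = 4*f**2)
Y = 252 (Y = (4*3**2 + 6)*6 = (4*9 + 6)*6 = (36 + 6)*6 = 42*6 = 252)
v(Y) + z(-193) = (36 + 252) + (7 + (-193)**2 + 8*(-193)) = 288 + (7 + 37249 - 1544) = 288 + 35712 = 36000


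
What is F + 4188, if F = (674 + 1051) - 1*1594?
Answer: 4319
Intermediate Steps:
F = 131 (F = 1725 - 1594 = 131)
F + 4188 = 131 + 4188 = 4319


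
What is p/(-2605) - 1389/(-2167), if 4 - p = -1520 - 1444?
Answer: -2813311/5645035 ≈ -0.49837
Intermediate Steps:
p = 2968 (p = 4 - (-1520 - 1444) = 4 - 1*(-2964) = 4 + 2964 = 2968)
p/(-2605) - 1389/(-2167) = 2968/(-2605) - 1389/(-2167) = 2968*(-1/2605) - 1389*(-1/2167) = -2968/2605 + 1389/2167 = -2813311/5645035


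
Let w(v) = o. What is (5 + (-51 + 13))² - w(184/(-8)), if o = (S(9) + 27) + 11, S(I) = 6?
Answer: 1045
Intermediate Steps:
o = 44 (o = (6 + 27) + 11 = 33 + 11 = 44)
w(v) = 44
(5 + (-51 + 13))² - w(184/(-8)) = (5 + (-51 + 13))² - 1*44 = (5 - 38)² - 44 = (-33)² - 44 = 1089 - 44 = 1045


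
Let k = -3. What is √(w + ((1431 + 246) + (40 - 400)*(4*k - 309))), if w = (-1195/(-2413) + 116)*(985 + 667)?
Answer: √1803174664281/2413 ≈ 556.50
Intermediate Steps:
w = 464382156/2413 (w = (-1195*(-1/2413) + 116)*1652 = (1195/2413 + 116)*1652 = (281103/2413)*1652 = 464382156/2413 ≈ 1.9245e+5)
√(w + ((1431 + 246) + (40 - 400)*(4*k - 309))) = √(464382156/2413 + ((1431 + 246) + (40 - 400)*(4*(-3) - 309))) = √(464382156/2413 + (1677 - 360*(-12 - 309))) = √(464382156/2413 + (1677 - 360*(-321))) = √(464382156/2413 + (1677 + 115560)) = √(464382156/2413 + 117237) = √(747275037/2413) = √1803174664281/2413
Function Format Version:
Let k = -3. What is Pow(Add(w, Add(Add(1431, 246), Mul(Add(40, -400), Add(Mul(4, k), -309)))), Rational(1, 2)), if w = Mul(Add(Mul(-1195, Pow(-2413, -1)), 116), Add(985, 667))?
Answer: Mul(Rational(1, 2413), Pow(1803174664281, Rational(1, 2))) ≈ 556.50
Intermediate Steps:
w = Rational(464382156, 2413) (w = Mul(Add(Mul(-1195, Rational(-1, 2413)), 116), 1652) = Mul(Add(Rational(1195, 2413), 116), 1652) = Mul(Rational(281103, 2413), 1652) = Rational(464382156, 2413) ≈ 1.9245e+5)
Pow(Add(w, Add(Add(1431, 246), Mul(Add(40, -400), Add(Mul(4, k), -309)))), Rational(1, 2)) = Pow(Add(Rational(464382156, 2413), Add(Add(1431, 246), Mul(Add(40, -400), Add(Mul(4, -3), -309)))), Rational(1, 2)) = Pow(Add(Rational(464382156, 2413), Add(1677, Mul(-360, Add(-12, -309)))), Rational(1, 2)) = Pow(Add(Rational(464382156, 2413), Add(1677, Mul(-360, -321))), Rational(1, 2)) = Pow(Add(Rational(464382156, 2413), Add(1677, 115560)), Rational(1, 2)) = Pow(Add(Rational(464382156, 2413), 117237), Rational(1, 2)) = Pow(Rational(747275037, 2413), Rational(1, 2)) = Mul(Rational(1, 2413), Pow(1803174664281, Rational(1, 2)))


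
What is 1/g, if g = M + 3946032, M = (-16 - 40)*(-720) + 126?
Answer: 1/3986478 ≈ 2.5085e-7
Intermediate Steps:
M = 40446 (M = -56*(-720) + 126 = 40320 + 126 = 40446)
g = 3986478 (g = 40446 + 3946032 = 3986478)
1/g = 1/3986478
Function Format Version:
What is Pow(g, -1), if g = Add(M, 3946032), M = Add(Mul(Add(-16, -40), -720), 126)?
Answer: Rational(1, 3986478) ≈ 2.5085e-7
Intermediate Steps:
M = 40446 (M = Add(Mul(-56, -720), 126) = Add(40320, 126) = 40446)
g = 3986478 (g = Add(40446, 3946032) = 3986478)
Pow(g, -1) = Pow(3986478, -1) = Rational(1, 3986478)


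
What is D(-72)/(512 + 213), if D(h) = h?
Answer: -72/725 ≈ -0.099310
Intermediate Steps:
D(-72)/(512 + 213) = -72/(512 + 213) = -72/725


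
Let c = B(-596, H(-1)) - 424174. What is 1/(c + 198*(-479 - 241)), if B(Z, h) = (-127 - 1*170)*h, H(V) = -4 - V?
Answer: -1/565843 ≈ -1.7673e-6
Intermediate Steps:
B(Z, h) = -297*h (B(Z, h) = (-127 - 170)*h = -297*h)
c = -423283 (c = -297*(-4 - 1*(-1)) - 424174 = -297*(-4 + 1) - 424174 = -297*(-3) - 424174 = 891 - 424174 = -423283)
1/(c + 198*(-479 - 241)) = 1/(-423283 + 198*(-479 - 241)) = 1/(-423283 + 198*(-720)) = 1/(-423283 - 142560) = 1/(-565843) = -1/565843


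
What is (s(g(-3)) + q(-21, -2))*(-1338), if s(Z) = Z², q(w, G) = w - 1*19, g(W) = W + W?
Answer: 5352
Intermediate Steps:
g(W) = 2*W
q(w, G) = -19 + w (q(w, G) = w - 19 = -19 + w)
(s(g(-3)) + q(-21, -2))*(-1338) = ((2*(-3))² + (-19 - 21))*(-1338) = ((-6)² - 40)*(-1338) = (36 - 40)*(-1338) = -4*(-1338) = 5352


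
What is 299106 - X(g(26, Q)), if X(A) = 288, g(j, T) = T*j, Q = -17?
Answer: 298818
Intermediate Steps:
299106 - X(g(26, Q)) = 299106 - 1*288 = 299106 - 288 = 298818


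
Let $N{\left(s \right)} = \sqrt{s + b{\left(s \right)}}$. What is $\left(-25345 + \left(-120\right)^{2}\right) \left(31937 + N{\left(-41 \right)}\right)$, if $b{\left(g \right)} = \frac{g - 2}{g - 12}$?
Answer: $-349550465 - \frac{10945 i \sqrt{112890}}{53} \approx -3.4955 \cdot 10^{8} - 69385.0 i$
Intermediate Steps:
$b{\left(g \right)} = \frac{-2 + g}{-12 + g}$
$N{\left(s \right)} = \sqrt{s + \frac{-2 + s}{-12 + s}}$
$\left(-25345 + \left(-120\right)^{2}\right) \left(31937 + N{\left(-41 \right)}\right) = \left(-25345 + \left(-120\right)^{2}\right) \left(31937 + \sqrt{\frac{-2 - 41 - 41 \left(-12 - 41\right)}{-12 - 41}}\right) = \left(-25345 + 14400\right) \left(31937 + \sqrt{\frac{-2 - 41 - -2173}{-53}}\right) = - 10945 \left(31937 + \sqrt{- \frac{-2 - 41 + 2173}{53}}\right) = - 10945 \left(31937 + \sqrt{\left(- \frac{1}{53}\right) 2130}\right) = - 10945 \left(31937 + \sqrt{- \frac{2130}{53}}\right) = - 10945 \left(31937 + \frac{i \sqrt{112890}}{53}\right) = -349550465 - \frac{10945 i \sqrt{112890}}{53}$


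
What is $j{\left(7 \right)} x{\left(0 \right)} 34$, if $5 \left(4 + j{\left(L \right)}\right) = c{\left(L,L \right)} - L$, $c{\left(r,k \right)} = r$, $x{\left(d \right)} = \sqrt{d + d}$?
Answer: $0$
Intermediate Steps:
$x{\left(d \right)} = \sqrt{2} \sqrt{d}$ ($x{\left(d \right)} = \sqrt{2 d} = \sqrt{2} \sqrt{d}$)
$j{\left(L \right)} = -4$ ($j{\left(L \right)} = -4 + \frac{L - L}{5} = -4 + \frac{1}{5} \cdot 0 = -4 + 0 = -4$)
$j{\left(7 \right)} x{\left(0 \right)} 34 = - 4 \sqrt{2} \sqrt{0} \cdot 34 = - 4 \sqrt{2} \cdot 0 \cdot 34 = \left(-4\right) 0 \cdot 34 = 0 \cdot 34 = 0$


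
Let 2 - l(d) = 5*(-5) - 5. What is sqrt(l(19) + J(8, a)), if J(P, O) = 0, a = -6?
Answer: 4*sqrt(2) ≈ 5.6569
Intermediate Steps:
l(d) = 32 (l(d) = 2 - (5*(-5) - 5) = 2 - (-25 - 5) = 2 - 1*(-30) = 2 + 30 = 32)
sqrt(l(19) + J(8, a)) = sqrt(32 + 0) = sqrt(32) = 4*sqrt(2)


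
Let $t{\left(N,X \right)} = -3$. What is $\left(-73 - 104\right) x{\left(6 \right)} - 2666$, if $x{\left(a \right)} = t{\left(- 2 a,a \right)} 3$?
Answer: $-1073$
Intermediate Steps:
$x{\left(a \right)} = -9$ ($x{\left(a \right)} = \left(-3\right) 3 = -9$)
$\left(-73 - 104\right) x{\left(6 \right)} - 2666 = \left(-73 - 104\right) \left(-9\right) - 2666 = \left(-177\right) \left(-9\right) - 2666 = 1593 - 2666 = -1073$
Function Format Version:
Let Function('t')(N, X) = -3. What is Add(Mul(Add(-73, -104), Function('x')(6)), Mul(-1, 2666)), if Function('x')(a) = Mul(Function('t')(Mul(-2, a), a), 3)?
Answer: -1073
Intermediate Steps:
Function('x')(a) = -9 (Function('x')(a) = Mul(-3, 3) = -9)
Add(Mul(Add(-73, -104), Function('x')(6)), Mul(-1, 2666)) = Add(Mul(Add(-73, -104), -9), Mul(-1, 2666)) = Add(Mul(-177, -9), -2666) = Add(1593, -2666) = -1073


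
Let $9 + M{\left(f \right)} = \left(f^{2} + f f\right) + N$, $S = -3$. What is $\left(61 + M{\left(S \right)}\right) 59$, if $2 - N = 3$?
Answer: $4071$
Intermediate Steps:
$N = -1$ ($N = 2 - 3 = -1$)
$M{\left(f \right)} = -10 + 2 f^{2}$ ($M{\left(f \right)} = -9 - \left(1 - f^{2} - f f\right) = -9 + \left(\left(f^{2} + f^{2}\right) - 1\right) = -9 + \left(2 f^{2} - 1\right) = -9 + \left(-1 + 2 f^{2}\right) = -10 + 2 f^{2}$)
$\left(61 + M{\left(S \right)}\right) 59 = \left(61 - \left(10 - 2 \left(-3\right)^{2}\right)\right) 59 = \left(61 + \left(-10 + 2 \cdot 9\right)\right) 59 = \left(61 + \left(-10 + 18\right)\right) 59 = \left(61 + 8\right) 59 = 69 \cdot 59 = 4071$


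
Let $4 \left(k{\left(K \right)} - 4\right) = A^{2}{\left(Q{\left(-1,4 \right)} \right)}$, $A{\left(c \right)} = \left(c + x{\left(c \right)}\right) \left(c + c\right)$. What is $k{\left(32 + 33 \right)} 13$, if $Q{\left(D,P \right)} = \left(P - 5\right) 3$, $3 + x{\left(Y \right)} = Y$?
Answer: $9529$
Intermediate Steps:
$x{\left(Y \right)} = -3 + Y$
$Q{\left(D,P \right)} = -15 + 3 P$ ($Q{\left(D,P \right)} = \left(-5 + P\right) 3 = -15 + 3 P$)
$A{\left(c \right)} = 2 c \left(-3 + 2 c\right)$ ($A{\left(c \right)} = \left(c + \left(-3 + c\right)\right) \left(c + c\right) = \left(-3 + 2 c\right) 2 c = 2 c \left(-3 + 2 c\right)$)
$k{\left(K \right)} = 733$ ($k{\left(K \right)} = 4 + \frac{\left(2 \left(-15 + 3 \cdot 4\right) \left(-3 + 2 \left(-15 + 3 \cdot 4\right)\right)\right)^{2}}{4} = 4 + \frac{\left(2 \left(-15 + 12\right) \left(-3 + 2 \left(-15 + 12\right)\right)\right)^{2}}{4} = 4 + \frac{\left(2 \left(-3\right) \left(-3 + 2 \left(-3\right)\right)\right)^{2}}{4} = 4 + \frac{\left(2 \left(-3\right) \left(-3 - 6\right)\right)^{2}}{4} = 4 + \frac{\left(2 \left(-3\right) \left(-9\right)\right)^{2}}{4} = 4 + \frac{54^{2}}{4} = 4 + \frac{1}{4} \cdot 2916 = 4 + 729 = 733$)
$k{\left(32 + 33 \right)} 13 = 733 \cdot 13 = 9529$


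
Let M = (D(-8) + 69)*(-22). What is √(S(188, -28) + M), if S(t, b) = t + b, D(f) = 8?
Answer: I*√1534 ≈ 39.166*I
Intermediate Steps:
S(t, b) = b + t
M = -1694 (M = (8 + 69)*(-22) = 77*(-22) = -1694)
√(S(188, -28) + M) = √((-28 + 188) - 1694) = √(160 - 1694) = √(-1534) = I*√1534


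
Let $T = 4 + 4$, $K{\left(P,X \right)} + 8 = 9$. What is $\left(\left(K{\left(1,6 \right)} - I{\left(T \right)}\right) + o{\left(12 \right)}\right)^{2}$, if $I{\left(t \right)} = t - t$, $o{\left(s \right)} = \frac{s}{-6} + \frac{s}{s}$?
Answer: $0$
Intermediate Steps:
$K{\left(P,X \right)} = 1$ ($K{\left(P,X \right)} = -8 + 9 = 1$)
$T = 8$
$o{\left(s \right)} = 1 - \frac{s}{6}$ ($o{\left(s \right)} = s \left(- \frac{1}{6}\right) + 1 = - \frac{s}{6} + 1 = 1 - \frac{s}{6}$)
$I{\left(t \right)} = 0$
$\left(\left(K{\left(1,6 \right)} - I{\left(T \right)}\right) + o{\left(12 \right)}\right)^{2} = \left(\left(1 - 0\right) + \left(1 - 2\right)\right)^{2} = \left(\left(1 + 0\right) + \left(1 - 2\right)\right)^{2} = \left(1 - 1\right)^{2} = 0^{2} = 0$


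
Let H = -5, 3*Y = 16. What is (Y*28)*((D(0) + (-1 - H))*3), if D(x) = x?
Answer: 1792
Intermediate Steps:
Y = 16/3 (Y = (⅓)*16 = 16/3 ≈ 5.3333)
(Y*28)*((D(0) + (-1 - H))*3) = ((16/3)*28)*((0 + (-1 - 1*(-5)))*3) = 448*((0 + (-1 + 5))*3)/3 = 448*((0 + 4)*3)/3 = 448*(4*3)/3 = (448/3)*12 = 1792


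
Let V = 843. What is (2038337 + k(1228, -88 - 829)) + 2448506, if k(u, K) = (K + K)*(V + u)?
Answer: 688629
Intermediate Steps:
k(u, K) = 2*K*(843 + u) (k(u, K) = (K + K)*(843 + u) = (2*K)*(843 + u) = 2*K*(843 + u))
(2038337 + k(1228, -88 - 829)) + 2448506 = (2038337 + 2*(-88 - 829)*(843 + 1228)) + 2448506 = (2038337 + 2*(-917)*2071) + 2448506 = (2038337 - 3798214) + 2448506 = -1759877 + 2448506 = 688629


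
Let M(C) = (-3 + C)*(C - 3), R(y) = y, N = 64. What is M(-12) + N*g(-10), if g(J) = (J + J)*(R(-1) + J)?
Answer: 14305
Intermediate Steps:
M(C) = (-3 + C)**2 (M(C) = (-3 + C)*(-3 + C) = (-3 + C)**2)
g(J) = 2*J*(-1 + J) (g(J) = (J + J)*(-1 + J) = (2*J)*(-1 + J) = 2*J*(-1 + J))
M(-12) + N*g(-10) = (-3 - 12)**2 + 64*(2*(-10)*(-1 - 10)) = (-15)**2 + 64*(2*(-10)*(-11)) = 225 + 64*220 = 225 + 14080 = 14305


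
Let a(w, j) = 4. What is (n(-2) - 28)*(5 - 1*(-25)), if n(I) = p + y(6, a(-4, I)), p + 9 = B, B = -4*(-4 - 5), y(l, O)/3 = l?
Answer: 510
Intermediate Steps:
y(l, O) = 3*l
B = 36 (B = -4*(-9) = 36)
p = 27 (p = -9 + 36 = 27)
n(I) = 45 (n(I) = 27 + 3*6 = 27 + 18 = 45)
(n(-2) - 28)*(5 - 1*(-25)) = (45 - 28)*(5 - 1*(-25)) = 17*(5 + 25) = 17*30 = 510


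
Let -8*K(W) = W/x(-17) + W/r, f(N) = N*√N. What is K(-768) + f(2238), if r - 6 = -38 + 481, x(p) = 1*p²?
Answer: 70848/129761 + 2238*√2238 ≈ 1.0587e+5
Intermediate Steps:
x(p) = p²
r = 449 (r = 6 + (-38 + 481) = 6 + 443 = 449)
f(N) = N^(3/2)
K(W) = -369*W/519044 (K(W) = -(W/((-17)²) + W/449)/8 = -(W/289 + W*(1/449))/8 = -(W*(1/289) + W/449)/8 = -(W/289 + W/449)/8 = -369*W/519044)
K(-768) + f(2238) = -369/519044*(-768) + 2238^(3/2) = 70848/129761 + 2238*√2238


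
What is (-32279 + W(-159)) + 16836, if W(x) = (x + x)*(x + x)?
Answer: 85681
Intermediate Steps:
W(x) = 4*x² (W(x) = (2*x)*(2*x) = 4*x²)
(-32279 + W(-159)) + 16836 = (-32279 + 4*(-159)²) + 16836 = (-32279 + 4*25281) + 16836 = (-32279 + 101124) + 16836 = 68845 + 16836 = 85681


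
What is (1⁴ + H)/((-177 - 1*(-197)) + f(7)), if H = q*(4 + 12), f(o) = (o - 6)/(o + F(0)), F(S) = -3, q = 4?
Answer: 260/81 ≈ 3.2099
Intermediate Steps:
f(o) = (-6 + o)/(-3 + o) (f(o) = (o - 6)/(o - 3) = (-6 + o)/(-3 + o))
H = 64 (H = 4*(4 + 12) = 4*16 = 64)
(1⁴ + H)/((-177 - 1*(-197)) + f(7)) = (1⁴ + 64)/((-177 - 1*(-197)) + (-6 + 7)/(-3 + 7)) = (1 + 64)/((-177 + 197) + 1/4) = 65/(20 + (¼)*1) = 65/(20 + ¼) = 65/(81/4) = 65*(4/81) = 260/81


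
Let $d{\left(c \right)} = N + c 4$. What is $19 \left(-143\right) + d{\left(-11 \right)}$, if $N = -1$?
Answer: $-2762$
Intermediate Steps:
$d{\left(c \right)} = -1 + 4 c$ ($d{\left(c \right)} = -1 + c 4 = -1 + 4 c$)
$19 \left(-143\right) + d{\left(-11 \right)} = 19 \left(-143\right) + \left(-1 + 4 \left(-11\right)\right) = -2717 - 45 = -2762$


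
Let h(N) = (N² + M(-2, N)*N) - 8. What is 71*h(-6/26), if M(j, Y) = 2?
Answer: -100891/169 ≈ -596.99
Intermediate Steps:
h(N) = -8 + N² + 2*N (h(N) = (N² + 2*N) - 8 = -8 + N² + 2*N)
71*h(-6/26) = 71*(-8 + (-6/26)² + 2*(-6/26)) = 71*(-8 + (-6*1/26)² + 2*(-6*1/26)) = 71*(-8 + (-3/13)² + 2*(-3/13)) = 71*(-8 + 9/169 - 6/13) = 71*(-1421/169) = -100891/169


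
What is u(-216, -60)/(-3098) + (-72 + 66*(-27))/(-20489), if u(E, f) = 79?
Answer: 4125061/63474922 ≈ 0.064987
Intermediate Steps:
u(-216, -60)/(-3098) + (-72 + 66*(-27))/(-20489) = 79/(-3098) + (-72 + 66*(-27))/(-20489) = 79*(-1/3098) + (-72 - 1782)*(-1/20489) = -79/3098 - 1854*(-1/20489) = -79/3098 + 1854/20489 = 4125061/63474922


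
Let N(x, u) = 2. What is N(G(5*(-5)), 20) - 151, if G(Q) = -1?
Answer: -149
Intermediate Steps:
N(G(5*(-5)), 20) - 151 = 2 - 151 = -149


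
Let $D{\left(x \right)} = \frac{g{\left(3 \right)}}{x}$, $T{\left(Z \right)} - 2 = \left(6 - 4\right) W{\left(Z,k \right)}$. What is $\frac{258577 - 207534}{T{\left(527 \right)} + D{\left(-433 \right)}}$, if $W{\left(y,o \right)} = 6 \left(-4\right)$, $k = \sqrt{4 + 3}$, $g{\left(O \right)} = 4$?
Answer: $- \frac{22101619}{19922} \approx -1109.4$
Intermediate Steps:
$k = \sqrt{7} \approx 2.6458$
$W{\left(y,o \right)} = -24$
$T{\left(Z \right)} = -46$ ($T{\left(Z \right)} = 2 + \left(6 - 4\right) \left(-24\right) = 2 + 2 \left(-24\right) = 2 - 48 = -46$)
$D{\left(x \right)} = \frac{4}{x}$
$\frac{258577 - 207534}{T{\left(527 \right)} + D{\left(-433 \right)}} = \frac{258577 - 207534}{-46 + \frac{4}{-433}} = \frac{51043}{-46 + 4 \left(- \frac{1}{433}\right)} = \frac{51043}{-46 - \frac{4}{433}} = \frac{51043}{- \frac{19922}{433}} = 51043 \left(- \frac{433}{19922}\right) = - \frac{22101619}{19922}$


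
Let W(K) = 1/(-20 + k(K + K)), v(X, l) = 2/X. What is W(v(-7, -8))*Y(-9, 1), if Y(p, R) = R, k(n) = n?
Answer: -7/144 ≈ -0.048611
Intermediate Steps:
W(K) = 1/(-20 + 2*K) (W(K) = 1/(-20 + (K + K)) = 1/(-20 + 2*K))
W(v(-7, -8))*Y(-9, 1) = (1/(2*(-10 + 2/(-7))))*1 = (1/(2*(-10 + 2*(-⅐))))*1 = (1/(2*(-10 - 2/7)))*1 = (1/(2*(-72/7)))*1 = ((½)*(-7/72))*1 = -7/144*1 = -7/144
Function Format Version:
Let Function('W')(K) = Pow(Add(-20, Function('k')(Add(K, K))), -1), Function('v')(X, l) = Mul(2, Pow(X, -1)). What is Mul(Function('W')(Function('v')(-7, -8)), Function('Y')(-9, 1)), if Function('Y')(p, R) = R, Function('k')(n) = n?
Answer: Rational(-7, 144) ≈ -0.048611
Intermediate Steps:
Function('W')(K) = Pow(Add(-20, Mul(2, K)), -1) (Function('W')(K) = Pow(Add(-20, Add(K, K)), -1) = Pow(Add(-20, Mul(2, K)), -1))
Mul(Function('W')(Function('v')(-7, -8)), Function('Y')(-9, 1)) = Mul(Mul(Rational(1, 2), Pow(Add(-10, Mul(2, Pow(-7, -1))), -1)), 1) = Mul(Mul(Rational(1, 2), Pow(Add(-10, Mul(2, Rational(-1, 7))), -1)), 1) = Mul(Mul(Rational(1, 2), Pow(Add(-10, Rational(-2, 7)), -1)), 1) = Mul(Mul(Rational(1, 2), Pow(Rational(-72, 7), -1)), 1) = Mul(Mul(Rational(1, 2), Rational(-7, 72)), 1) = Mul(Rational(-7, 144), 1) = Rational(-7, 144)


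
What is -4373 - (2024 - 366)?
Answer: -6031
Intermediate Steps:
-4373 - (2024 - 366) = -4373 - 1*1658 = -4373 - 1658 = -6031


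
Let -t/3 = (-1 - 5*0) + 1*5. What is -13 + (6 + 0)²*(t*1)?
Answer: -445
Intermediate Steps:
t = -12 (t = -3*((-1 - 5*0) + 1*5) = -3*((-1 + 0) + 5) = -3*(-1 + 5) = -3*4 = -12)
-13 + (6 + 0)²*(t*1) = -13 + (6 + 0)²*(-12*1) = -13 + 6²*(-12) = -13 + 36*(-12) = -13 - 432 = -445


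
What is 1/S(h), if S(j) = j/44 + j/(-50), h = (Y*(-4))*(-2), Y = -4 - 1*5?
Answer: -275/54 ≈ -5.0926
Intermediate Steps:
Y = -9 (Y = -4 - 5 = -9)
h = -72 (h = -9*(-4)*(-2) = 36*(-2) = -72)
S(j) = 3*j/1100 (S(j) = j*(1/44) + j*(-1/50) = j/44 - j/50 = 3*j/1100)
1/S(h) = 1/((3/1100)*(-72)) = 1/(-54/275) = -275/54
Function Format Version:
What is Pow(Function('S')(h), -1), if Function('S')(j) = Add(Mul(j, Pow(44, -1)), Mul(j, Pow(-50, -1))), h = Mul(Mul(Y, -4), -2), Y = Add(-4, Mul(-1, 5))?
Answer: Rational(-275, 54) ≈ -5.0926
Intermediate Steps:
Y = -9 (Y = Add(-4, -5) = -9)
h = -72 (h = Mul(Mul(-9, -4), -2) = Mul(36, -2) = -72)
Function('S')(j) = Mul(Rational(3, 1100), j) (Function('S')(j) = Add(Mul(j, Rational(1, 44)), Mul(j, Rational(-1, 50))) = Add(Mul(Rational(1, 44), j), Mul(Rational(-1, 50), j)) = Mul(Rational(3, 1100), j))
Pow(Function('S')(h), -1) = Pow(Mul(Rational(3, 1100), -72), -1) = Pow(Rational(-54, 275), -1) = Rational(-275, 54)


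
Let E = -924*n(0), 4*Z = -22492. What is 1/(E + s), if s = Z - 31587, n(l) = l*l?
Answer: -1/37210 ≈ -2.6875e-5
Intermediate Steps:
Z = -5623 (Z = (¼)*(-22492) = -5623)
n(l) = l²
s = -37210 (s = -5623 - 31587 = -37210)
E = 0 (E = -924*0² = -924*0 = 0)
1/(E + s) = 1/(0 - 37210) = 1/(-37210) = -1/37210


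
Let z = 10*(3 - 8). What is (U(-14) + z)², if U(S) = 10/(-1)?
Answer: 3600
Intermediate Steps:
U(S) = -10 (U(S) = 10*(-1) = -10)
z = -50 (z = 10*(-5) = -50)
(U(-14) + z)² = (-10 - 50)² = (-60)² = 3600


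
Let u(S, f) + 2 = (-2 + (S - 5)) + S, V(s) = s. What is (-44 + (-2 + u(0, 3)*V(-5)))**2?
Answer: 1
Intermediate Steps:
u(S, f) = -9 + 2*S (u(S, f) = -2 + ((-2 + (S - 5)) + S) = -2 + ((-2 + (-5 + S)) + S) = -2 + ((-7 + S) + S) = -2 + (-7 + 2*S) = -9 + 2*S)
(-44 + (-2 + u(0, 3)*V(-5)))**2 = (-44 + (-2 + (-9 + 2*0)*(-5)))**2 = (-44 + (-2 + (-9 + 0)*(-5)))**2 = (-44 + (-2 - 9*(-5)))**2 = (-44 + (-2 + 45))**2 = (-44 + 43)**2 = (-1)**2 = 1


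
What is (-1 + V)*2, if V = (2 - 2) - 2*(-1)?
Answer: 2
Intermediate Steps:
V = 2 (V = 0 + 2 = 2)
(-1 + V)*2 = (-1 + 2)*2 = 1*2 = 2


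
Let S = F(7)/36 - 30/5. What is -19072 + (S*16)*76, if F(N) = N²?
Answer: -222416/9 ≈ -24713.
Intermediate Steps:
S = -167/36 (S = 7²/36 - 30/5 = 49*(1/36) - 30*⅕ = 49/36 - 6 = -167/36 ≈ -4.6389)
-19072 + (S*16)*76 = -19072 - 167/36*16*76 = -19072 - 668/9*76 = -19072 - 50768/9 = -222416/9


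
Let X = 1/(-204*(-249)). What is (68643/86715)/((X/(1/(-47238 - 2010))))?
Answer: -10761697/13180680 ≈ -0.81647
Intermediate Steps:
X = 1/50796 ≈ 1.9687e-5
(68643/86715)/((X/(1/(-47238 - 2010)))) = (68643/86715)/((1/(50796*(1/(-47238 - 2010))))) = (68643*(1/86715))/((1/(50796*(1/(-49248))))) = 7627/(9635*((1/(50796*(-1/49248))))) = 7627/(9635*(((1/50796)*(-49248)))) = 7627/(9635*(-1368/1411)) = (7627/9635)*(-1411/1368) = -10761697/13180680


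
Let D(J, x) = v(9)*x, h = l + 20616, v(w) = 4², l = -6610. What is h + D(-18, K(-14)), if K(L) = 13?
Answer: 14214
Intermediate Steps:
v(w) = 16
h = 14006 (h = -6610 + 20616 = 14006)
D(J, x) = 16*x
h + D(-18, K(-14)) = 14006 + 16*13 = 14006 + 208 = 14214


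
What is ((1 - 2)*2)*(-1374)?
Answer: 2748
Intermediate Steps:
((1 - 2)*2)*(-1374) = -1*2*(-1374) = -2*(-1374) = 2748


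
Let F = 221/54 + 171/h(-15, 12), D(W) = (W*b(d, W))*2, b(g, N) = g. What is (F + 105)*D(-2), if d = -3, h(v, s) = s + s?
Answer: 25103/18 ≈ 1394.6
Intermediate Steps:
h(v, s) = 2*s
D(W) = -6*W (D(W) = (W*(-3))*2 = -3*W*2 = -6*W)
F = 2423/216 (F = 221/54 + 171/((2*12)) = 221*(1/54) + 171/24 = 221/54 + 171*(1/24) = 221/54 + 57/8 = 2423/216 ≈ 11.218)
(F + 105)*D(-2) = (2423/216 + 105)*(-6*(-2)) = (25103/216)*12 = 25103/18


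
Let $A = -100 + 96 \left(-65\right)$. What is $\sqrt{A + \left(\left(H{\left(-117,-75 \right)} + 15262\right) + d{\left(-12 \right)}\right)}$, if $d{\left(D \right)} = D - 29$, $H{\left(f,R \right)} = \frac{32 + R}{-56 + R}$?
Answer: $\frac{\sqrt{152412474}}{131} \approx 94.241$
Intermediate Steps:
$H{\left(f,R \right)} = \frac{32 + R}{-56 + R}$
$d{\left(D \right)} = -29 + D$
$A = -6340$ ($A = -100 - 6240 = -6340$)
$\sqrt{A + \left(\left(H{\left(-117,-75 \right)} + 15262\right) + d{\left(-12 \right)}\right)} = \sqrt{-6340 + \left(\left(\frac{32 - 75}{-56 - 75} + 15262\right) - 41\right)} = \sqrt{-6340 + \left(\left(\frac{1}{-131} \left(-43\right) + 15262\right) - 41\right)} = \sqrt{-6340 + \left(\left(\left(- \frac{1}{131}\right) \left(-43\right) + 15262\right) - 41\right)} = \sqrt{-6340 + \left(\left(\frac{43}{131} + 15262\right) - 41\right)} = \sqrt{-6340 + \left(\frac{1999365}{131} - 41\right)} = \sqrt{-6340 + \frac{1993994}{131}} = \sqrt{\frac{1163454}{131}} = \frac{\sqrt{152412474}}{131}$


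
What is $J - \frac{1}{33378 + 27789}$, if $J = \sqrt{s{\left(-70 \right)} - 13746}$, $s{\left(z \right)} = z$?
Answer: $- \frac{1}{61167} + 2 i \sqrt{3454} \approx -1.6349 \cdot 10^{-5} + 117.54 i$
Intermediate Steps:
$J = 2 i \sqrt{3454}$ ($J = \sqrt{-70 - 13746} = \sqrt{-13816} = 2 i \sqrt{3454} \approx 117.54 i$)
$J - \frac{1}{33378 + 27789} = 2 i \sqrt{3454} - \frac{1}{33378 + 27789} = 2 i \sqrt{3454} - \frac{1}{61167} = - \frac{1}{61167} + 2 i \sqrt{3454}$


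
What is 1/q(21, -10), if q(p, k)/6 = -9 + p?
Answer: 1/72 ≈ 0.013889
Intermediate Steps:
q(p, k) = -54 + 6*p (q(p, k) = 6*(-9 + p) = -54 + 6*p)
1/q(21, -10) = 1/(-54 + 6*21) = 1/(-54 + 126) = 1/72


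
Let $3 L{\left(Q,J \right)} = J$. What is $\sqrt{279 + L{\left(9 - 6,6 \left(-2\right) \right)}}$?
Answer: $5 \sqrt{11} \approx 16.583$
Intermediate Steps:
$L{\left(Q,J \right)} = \frac{J}{3}$
$\sqrt{279 + L{\left(9 - 6,6 \left(-2\right) \right)}} = \sqrt{279 + \frac{6 \left(-2\right)}{3}} = \sqrt{279 + \frac{1}{3} \left(-12\right)} = \sqrt{279 - 4} = \sqrt{275} = 5 \sqrt{11}$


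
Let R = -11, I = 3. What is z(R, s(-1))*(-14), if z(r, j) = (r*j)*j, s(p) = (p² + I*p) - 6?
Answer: 9856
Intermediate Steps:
s(p) = -6 + p² + 3*p (s(p) = (p² + 3*p) - 6 = -6 + p² + 3*p)
z(r, j) = r*j² (z(r, j) = (j*r)*j = r*j²)
z(R, s(-1))*(-14) = -11*(-6 + (-1)² + 3*(-1))²*(-14) = -11*(-6 + 1 - 3)²*(-14) = -11*(-8)²*(-14) = -11*64*(-14) = -704*(-14) = 9856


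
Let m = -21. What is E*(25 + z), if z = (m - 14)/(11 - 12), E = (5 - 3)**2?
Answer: 240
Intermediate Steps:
E = 4 (E = 2**2 = 4)
z = 35 (z = (-21 - 14)/(11 - 12) = -35/(-1) = -35*(-1) = 35)
E*(25 + z) = 4*(25 + 35) = 4*60 = 240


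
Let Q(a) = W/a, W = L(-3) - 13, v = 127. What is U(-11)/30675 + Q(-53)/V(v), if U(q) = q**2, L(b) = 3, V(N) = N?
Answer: 1121201/206473425 ≈ 0.0054302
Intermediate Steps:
W = -10 (W = 3 - 13 = -10)
Q(a) = -10/a
U(-11)/30675 + Q(-53)/V(v) = (-11)**2/30675 - 10/(-53)/127 = 121*(1/30675) - 10*(-1/53)*(1/127) = 121/30675 + (10/53)*(1/127) = 121/30675 + 10/6731 = 1121201/206473425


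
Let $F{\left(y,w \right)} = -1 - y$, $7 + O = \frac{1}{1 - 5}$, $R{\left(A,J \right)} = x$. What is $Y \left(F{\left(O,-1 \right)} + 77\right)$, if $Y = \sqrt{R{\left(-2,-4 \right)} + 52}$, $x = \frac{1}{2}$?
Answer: $\frac{333 \sqrt{210}}{8} \approx 603.2$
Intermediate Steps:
$x = \frac{1}{2} \approx 0.5$
$R{\left(A,J \right)} = \frac{1}{2}$
$O = - \frac{29}{4}$ ($O = -7 + \frac{1}{1 - 5} = -7 + \frac{1}{-4} = -7 - \frac{1}{4} = - \frac{29}{4} \approx -7.25$)
$Y = \frac{\sqrt{210}}{2}$ ($Y = \sqrt{\frac{1}{2} + 52} = \sqrt{\frac{105}{2}} = \frac{\sqrt{210}}{2} \approx 7.2457$)
$Y \left(F{\left(O,-1 \right)} + 77\right) = \frac{\sqrt{210}}{2} \left(\left(-1 - - \frac{29}{4}\right) + 77\right) = \frac{\sqrt{210}}{2} \left(\left(-1 + \frac{29}{4}\right) + 77\right) = \frac{\sqrt{210}}{2} \left(\frac{25}{4} + 77\right) = \frac{\sqrt{210}}{2} \cdot \frac{333}{4} = \frac{333 \sqrt{210}}{8}$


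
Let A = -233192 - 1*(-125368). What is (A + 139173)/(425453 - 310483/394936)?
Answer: 12380848664/168026395525 ≈ 0.073684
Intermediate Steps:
A = -107824 (A = -233192 + 125368 = -107824)
(A + 139173)/(425453 - 310483/394936) = (-107824 + 139173)/(425453 - 310483/394936) = 31349/(425453 - 310483*1/394936) = 31349/(425453 - 310483/394936) = 31349/(168026395525/394936) = 31349*(394936/168026395525) = 12380848664/168026395525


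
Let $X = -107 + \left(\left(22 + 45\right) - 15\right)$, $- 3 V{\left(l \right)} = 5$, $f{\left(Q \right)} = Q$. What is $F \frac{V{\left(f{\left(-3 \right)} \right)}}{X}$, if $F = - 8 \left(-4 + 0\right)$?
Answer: $\frac{32}{33} \approx 0.9697$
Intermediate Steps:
$V{\left(l \right)} = - \frac{5}{3}$ ($V{\left(l \right)} = \left(- \frac{1}{3}\right) 5 = - \frac{5}{3}$)
$X = -55$ ($X = -107 + \left(67 - 15\right) = -107 + 52 = -55$)
$F = 32$ ($F = \left(-8\right) \left(-4\right) = 32$)
$F \frac{V{\left(f{\left(-3 \right)} \right)}}{X} = 32 \left(- \frac{5}{3 \left(-55\right)}\right) = 32 \left(\left(- \frac{5}{3}\right) \left(- \frac{1}{55}\right)\right) = 32 \cdot \frac{1}{33} = \frac{32}{33}$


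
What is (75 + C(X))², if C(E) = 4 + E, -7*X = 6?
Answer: 299209/49 ≈ 6106.3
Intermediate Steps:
X = -6/7 (X = -⅐*6 = -6/7 ≈ -0.85714)
(75 + C(X))² = (75 + (4 - 6/7))² = (75 + 22/7)² = (547/7)² = 299209/49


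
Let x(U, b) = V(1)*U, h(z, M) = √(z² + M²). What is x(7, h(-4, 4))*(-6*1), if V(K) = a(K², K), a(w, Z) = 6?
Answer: -252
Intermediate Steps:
h(z, M) = √(M² + z²)
V(K) = 6
x(U, b) = 6*U
x(7, h(-4, 4))*(-6*1) = (6*7)*(-6*1) = 42*(-6) = -252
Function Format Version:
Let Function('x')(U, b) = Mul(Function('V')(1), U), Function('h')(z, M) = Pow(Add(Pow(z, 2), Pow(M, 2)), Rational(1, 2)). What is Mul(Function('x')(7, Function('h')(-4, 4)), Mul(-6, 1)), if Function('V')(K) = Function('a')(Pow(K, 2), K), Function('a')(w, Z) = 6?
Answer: -252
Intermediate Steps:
Function('h')(z, M) = Pow(Add(Pow(M, 2), Pow(z, 2)), Rational(1, 2))
Function('V')(K) = 6
Function('x')(U, b) = Mul(6, U)
Mul(Function('x')(7, Function('h')(-4, 4)), Mul(-6, 1)) = Mul(Mul(6, 7), Mul(-6, 1)) = Mul(42, -6) = -252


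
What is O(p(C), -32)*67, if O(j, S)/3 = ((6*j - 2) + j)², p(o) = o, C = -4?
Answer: 180900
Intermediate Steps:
O(j, S) = 3*(-2 + 7*j)² (O(j, S) = 3*((6*j - 2) + j)² = 3*((-2 + 6*j) + j)² = 3*(-2 + 7*j)²)
O(p(C), -32)*67 = (3*(-2 + 7*(-4))²)*67 = (3*(-2 - 28)²)*67 = (3*(-30)²)*67 = (3*900)*67 = 2700*67 = 180900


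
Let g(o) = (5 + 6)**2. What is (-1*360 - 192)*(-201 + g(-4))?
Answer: 44160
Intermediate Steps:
g(o) = 121 (g(o) = 11**2 = 121)
(-1*360 - 192)*(-201 + g(-4)) = (-1*360 - 192)*(-201 + 121) = (-360 - 192)*(-80) = -552*(-80) = 44160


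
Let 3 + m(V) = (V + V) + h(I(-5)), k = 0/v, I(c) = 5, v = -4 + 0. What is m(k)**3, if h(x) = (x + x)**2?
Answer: 912673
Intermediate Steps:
v = -4
h(x) = 4*x**2 (h(x) = (2*x)**2 = 4*x**2)
k = 0 (k = 0/(-4) = 0*(-1/4) = 0)
m(V) = 97 + 2*V (m(V) = -3 + ((V + V) + 4*5**2) = -3 + (2*V + 4*25) = -3 + (2*V + 100) = -3 + (100 + 2*V) = 97 + 2*V)
m(k)**3 = (97 + 2*0)**3 = (97 + 0)**3 = 97**3 = 912673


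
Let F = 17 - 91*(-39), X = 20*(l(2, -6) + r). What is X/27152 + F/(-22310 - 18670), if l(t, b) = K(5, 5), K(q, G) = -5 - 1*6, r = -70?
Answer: -10200727/69543060 ≈ -0.14668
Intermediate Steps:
K(q, G) = -11 (K(q, G) = -5 - 6 = -11)
l(t, b) = -11
X = -1620 (X = 20*(-11 - 70) = 20*(-81) = -1620)
F = 3566 (F = 17 + 3549 = 3566)
X/27152 + F/(-22310 - 18670) = -1620/27152 + 3566/(-22310 - 18670) = -1620*1/27152 + 3566/(-40980) = -405/6788 + 3566*(-1/40980) = -405/6788 - 1783/20490 = -10200727/69543060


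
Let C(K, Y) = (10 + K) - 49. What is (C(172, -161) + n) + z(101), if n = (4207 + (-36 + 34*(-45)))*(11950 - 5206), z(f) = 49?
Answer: 17811086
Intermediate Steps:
C(K, Y) = -39 + K
n = 17810904 (n = (4207 + (-36 - 1530))*6744 = (4207 - 1566)*6744 = 2641*6744 = 17810904)
(C(172, -161) + n) + z(101) = ((-39 + 172) + 17810904) + 49 = (133 + 17810904) + 49 = 17811037 + 49 = 17811086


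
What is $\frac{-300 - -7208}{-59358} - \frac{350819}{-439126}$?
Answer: $\frac{8895215897}{13032820554} \approx 0.68252$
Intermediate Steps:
$\frac{-300 - -7208}{-59358} - \frac{350819}{-439126} = \left(-300 + 7208\right) \left(- \frac{1}{59358}\right) - - \frac{350819}{439126} = 6908 \left(- \frac{1}{59358}\right) + \frac{350819}{439126} = - \frac{3454}{29679} + \frac{350819}{439126} = \frac{8895215897}{13032820554}$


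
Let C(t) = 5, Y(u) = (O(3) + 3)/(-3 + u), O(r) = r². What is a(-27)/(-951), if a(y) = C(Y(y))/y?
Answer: 5/25677 ≈ 0.00019473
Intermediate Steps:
Y(u) = 12/(-3 + u) (Y(u) = (3² + 3)/(-3 + u) = (9 + 3)/(-3 + u) = 12/(-3 + u))
a(y) = 5/y
a(-27)/(-951) = (5/(-27))/(-951) = (5*(-1/27))*(-1/951) = -5/27*(-1/951) = 5/25677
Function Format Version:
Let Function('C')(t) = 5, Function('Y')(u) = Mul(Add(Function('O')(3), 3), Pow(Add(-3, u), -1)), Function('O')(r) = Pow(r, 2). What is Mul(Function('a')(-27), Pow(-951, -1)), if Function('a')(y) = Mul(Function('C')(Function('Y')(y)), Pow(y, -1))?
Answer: Rational(5, 25677) ≈ 0.00019473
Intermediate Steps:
Function('Y')(u) = Mul(12, Pow(Add(-3, u), -1)) (Function('Y')(u) = Mul(Add(Pow(3, 2), 3), Pow(Add(-3, u), -1)) = Mul(Add(9, 3), Pow(Add(-3, u), -1)) = Mul(12, Pow(Add(-3, u), -1)))
Function('a')(y) = Mul(5, Pow(y, -1))
Mul(Function('a')(-27), Pow(-951, -1)) = Mul(Mul(5, Pow(-27, -1)), Pow(-951, -1)) = Mul(Mul(5, Rational(-1, 27)), Rational(-1, 951)) = Mul(Rational(-5, 27), Rational(-1, 951)) = Rational(5, 25677)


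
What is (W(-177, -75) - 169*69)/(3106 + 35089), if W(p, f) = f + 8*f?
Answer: -12336/38195 ≈ -0.32297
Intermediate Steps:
W(p, f) = 9*f
(W(-177, -75) - 169*69)/(3106 + 35089) = (9*(-75) - 169*69)/(3106 + 35089) = (-675 - 11661)/38195 = -12336*1/38195 = -12336/38195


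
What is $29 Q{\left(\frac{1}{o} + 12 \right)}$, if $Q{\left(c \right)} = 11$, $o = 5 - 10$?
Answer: $319$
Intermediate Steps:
$o = -5$ ($o = 5 - 10 = -5$)
$29 Q{\left(\frac{1}{o} + 12 \right)} = 29 \cdot 11 = 319$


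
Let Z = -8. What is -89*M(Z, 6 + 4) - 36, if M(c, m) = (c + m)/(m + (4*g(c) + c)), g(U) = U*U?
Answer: -4733/129 ≈ -36.690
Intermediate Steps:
g(U) = U²
M(c, m) = (c + m)/(c + m + 4*c²) (M(c, m) = (c + m)/(m + (4*c² + c)) = (c + m)/(m + (c + 4*c²)) = (c + m)/(c + m + 4*c²))
-89*M(Z, 6 + 4) - 36 = -89*(-8 + (6 + 4))/(-8 + (6 + 4) + 4*(-8)²) - 36 = -89*(-8 + 10)/(-8 + 10 + 4*64) - 36 = -89*2/(-8 + 10 + 256) - 36 = -89*2/258 - 36 = -89*1/129 - 36 = -89/129 - 36 = -4733/129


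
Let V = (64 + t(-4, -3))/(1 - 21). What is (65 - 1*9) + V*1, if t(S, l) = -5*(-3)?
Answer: 1041/20 ≈ 52.050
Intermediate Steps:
t(S, l) = 15
V = -79/20 (V = (64 + 15)/(1 - 21) = 79/(-20) = 79*(-1/20) = -79/20 ≈ -3.9500)
(65 - 1*9) + V*1 = (65 - 1*9) - 79/20*1 = (65 - 9) - 79/20 = 56 - 79/20 = 1041/20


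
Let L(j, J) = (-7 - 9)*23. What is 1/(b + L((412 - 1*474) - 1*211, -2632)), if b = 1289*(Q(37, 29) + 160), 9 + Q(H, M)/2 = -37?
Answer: 1/87284 ≈ 1.1457e-5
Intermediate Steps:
L(j, J) = -368 (L(j, J) = -16*23 = -368)
Q(H, M) = -92 (Q(H, M) = -18 + 2*(-37) = -18 - 74 = -92)
b = 87652 (b = 1289*(-92 + 160) = 1289*68 = 87652)
1/(b + L((412 - 1*474) - 1*211, -2632)) = 1/(87652 - 368) = 1/87284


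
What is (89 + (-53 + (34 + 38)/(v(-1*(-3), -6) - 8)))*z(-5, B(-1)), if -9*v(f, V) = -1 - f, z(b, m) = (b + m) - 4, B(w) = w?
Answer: -4500/17 ≈ -264.71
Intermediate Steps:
z(b, m) = -4 + b + m
v(f, V) = 1/9 + f/9 (v(f, V) = -(-1 - f)/9 = 1/9 + f/9)
(89 + (-53 + (34 + 38)/(v(-1*(-3), -6) - 8)))*z(-5, B(-1)) = (89 + (-53 + (34 + 38)/((1/9 + (-1*(-3))/9) - 8)))*(-4 - 5 - 1) = (89 + (-53 + 72/((1/9 + (1/9)*3) - 8)))*(-10) = (89 + (-53 + 72/((1/9 + 1/3) - 8)))*(-10) = (89 + (-53 + 72/(4/9 - 8)))*(-10) = (89 + (-53 + 72/(-68/9)))*(-10) = (89 + (-53 + 72*(-9/68)))*(-10) = (89 + (-53 - 162/17))*(-10) = (89 - 1063/17)*(-10) = (450/17)*(-10) = -4500/17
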